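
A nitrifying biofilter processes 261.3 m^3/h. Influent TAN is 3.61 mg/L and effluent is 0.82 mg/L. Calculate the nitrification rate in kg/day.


Concentration drop: TAN_in - TAN_out = 3.61 - 0.82 = 2.79 mg/L
Hourly TAN removed = Q * dTAN = 261.3 m^3/h * 2.79 mg/L = 729.027 g/h  (m^3/h * mg/L = g/h)
Daily TAN removed = 729.027 * 24 = 17496.648 g/day
Convert to kg/day: 17496.648 / 1000 = 17.496648 kg/day

17.496648 kg/day


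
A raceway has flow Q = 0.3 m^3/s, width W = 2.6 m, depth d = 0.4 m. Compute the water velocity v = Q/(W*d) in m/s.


Cross-sectional area = W * d = 2.6 * 0.4 = 1.04 m^2
Velocity = Q / A = 0.3 / 1.04 = 0.288462 m/s

0.288462 m/s


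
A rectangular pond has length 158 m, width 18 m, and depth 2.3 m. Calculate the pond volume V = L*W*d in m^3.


Base area = L * W = 158 * 18 = 2844 m^2
Volume = area * depth = 2844 * 2.3 = 6541.2 m^3

6541.2 m^3


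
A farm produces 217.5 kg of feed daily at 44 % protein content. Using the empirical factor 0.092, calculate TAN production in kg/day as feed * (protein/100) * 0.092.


Protein in feed = 217.5 * 44/100 = 95.7 kg/day
TAN = protein * 0.092 = 95.7 * 0.092 = 8.8044 kg/day

8.8044 kg/day


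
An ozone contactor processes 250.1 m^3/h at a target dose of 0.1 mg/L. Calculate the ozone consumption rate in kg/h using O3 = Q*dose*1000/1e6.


O3 demand (mg/h) = Q * dose * 1000 = 250.1 * 0.1 * 1000 = 25010 mg/h
Convert mg to kg: 25010 / 1e6 = 0.02501 kg/h

0.02501 kg/h


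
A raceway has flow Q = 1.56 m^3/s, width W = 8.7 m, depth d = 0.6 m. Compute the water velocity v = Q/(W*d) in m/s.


Cross-sectional area = W * d = 8.7 * 0.6 = 5.22 m^2
Velocity = Q / A = 1.56 / 5.22 = 0.298851 m/s

0.298851 m/s


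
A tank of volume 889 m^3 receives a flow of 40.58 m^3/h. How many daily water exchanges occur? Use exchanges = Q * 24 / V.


Daily flow volume = 40.58 m^3/h * 24 h = 973.92 m^3/day
Exchanges = daily flow / tank volume = 973.92 / 889 = 1.09552 exchanges/day

1.09552 exchanges/day


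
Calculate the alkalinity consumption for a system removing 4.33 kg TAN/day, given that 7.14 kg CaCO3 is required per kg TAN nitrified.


Alkalinity factor: 7.14 kg CaCO3 consumed per kg TAN nitrified
alk = 4.33 kg TAN * 7.14 = 30.9162 kg CaCO3/day

30.9162 kg CaCO3/day


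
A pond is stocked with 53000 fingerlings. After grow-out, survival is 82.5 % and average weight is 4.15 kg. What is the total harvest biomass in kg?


Survivors = 53000 * 82.5/100 = 43725 fish
Harvest biomass = survivors * W_f = 43725 * 4.15 = 181458.75 kg

181458.75 kg


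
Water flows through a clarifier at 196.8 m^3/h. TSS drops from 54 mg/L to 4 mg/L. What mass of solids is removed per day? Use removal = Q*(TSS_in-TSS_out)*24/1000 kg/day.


Concentration drop: TSS_in - TSS_out = 54 - 4 = 50 mg/L
Hourly solids removed = Q * dTSS = 196.8 m^3/h * 50 mg/L = 9840 g/h  (m^3/h * mg/L = g/h)
Daily solids removed = 9840 * 24 = 236160 g/day
Convert g to kg: 236160 / 1000 = 236.16 kg/day

236.16 kg/day


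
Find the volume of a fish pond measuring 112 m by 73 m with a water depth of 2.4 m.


Base area = L * W = 112 * 73 = 8176 m^2
Volume = area * depth = 8176 * 2.4 = 19622.4 m^3

19622.4 m^3


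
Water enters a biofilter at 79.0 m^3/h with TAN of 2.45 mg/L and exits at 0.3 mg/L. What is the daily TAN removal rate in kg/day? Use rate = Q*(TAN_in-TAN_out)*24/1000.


Concentration drop: TAN_in - TAN_out = 2.45 - 0.3 = 2.15 mg/L
Hourly TAN removed = Q * dTAN = 79.0 m^3/h * 2.15 mg/L = 169.85 g/h  (m^3/h * mg/L = g/h)
Daily TAN removed = 169.85 * 24 = 4076.4 g/day
Convert to kg/day: 4076.4 / 1000 = 4.0764 kg/day

4.0764 kg/day


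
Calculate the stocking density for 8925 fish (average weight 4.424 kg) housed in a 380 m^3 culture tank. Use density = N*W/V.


Total biomass = 8925 fish * 4.424 kg = 39484.2 kg
Density = total biomass / volume = 39484.2 / 380 = 103.906 kg/m^3

103.906 kg/m^3


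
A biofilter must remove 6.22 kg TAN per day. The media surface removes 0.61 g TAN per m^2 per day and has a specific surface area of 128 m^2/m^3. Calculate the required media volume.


A = 6.22*1000 / 0.61 = 10196.721 m^2
V = 10196.721 / 128 = 79.6619

79.6619 m^3


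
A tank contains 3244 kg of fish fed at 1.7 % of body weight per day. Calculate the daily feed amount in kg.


Feeding rate fraction = 1.7% / 100 = 0.017
Daily feed = 3244 kg * 0.017 = 55.148 kg/day

55.148 kg/day


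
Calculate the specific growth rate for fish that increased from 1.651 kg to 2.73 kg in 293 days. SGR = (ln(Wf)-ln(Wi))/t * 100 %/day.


ln(W_f) = ln(2.73) = 1.0043016
ln(W_i) = ln(1.651) = 0.50138116
ln(W_f) - ln(W_i) = 1.0043016 - 0.50138116 = 0.50292044
SGR = 0.50292044 / 293 * 100 = 0.171645 %/day

0.171645 %/day


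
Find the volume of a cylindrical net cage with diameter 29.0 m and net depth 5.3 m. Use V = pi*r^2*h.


r = d/2 = 29.0/2 = 14.5 m
Base area = pi*r^2 = pi*14.5^2 = 660.51986 m^2
Volume = 660.51986 * 5.3 = 3500.76 m^3

3500.76 m^3


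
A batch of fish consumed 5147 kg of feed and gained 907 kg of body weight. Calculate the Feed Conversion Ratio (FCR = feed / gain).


FCR = feed consumed / weight gained
FCR = 5147 kg / 907 kg = 5.67475

5.67475


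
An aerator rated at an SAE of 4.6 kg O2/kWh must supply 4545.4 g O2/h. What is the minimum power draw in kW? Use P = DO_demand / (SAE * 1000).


SAE in g O2/kWh = 4.6 * 1000 = 4600 g/kWh
P = DO_demand / SAE_g = 4545.4 / 4600 = 0.98813 kW

0.98813 kW


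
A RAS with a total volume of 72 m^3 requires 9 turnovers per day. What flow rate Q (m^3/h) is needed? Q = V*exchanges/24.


Daily recirculation volume = 72 m^3 * 9 = 648 m^3/day
Flow rate Q = daily volume / 24 h = 648 / 24 = 27 m^3/h

27 m^3/h


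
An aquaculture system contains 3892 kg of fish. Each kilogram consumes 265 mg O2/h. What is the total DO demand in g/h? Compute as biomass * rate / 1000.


Total O2 consumption (mg/h) = 3892 kg * 265 mg/(kg*h) = 1031380 mg/h
Convert to g/h: 1031380 / 1000 = 1031.38 g/h

1031.38 g/h


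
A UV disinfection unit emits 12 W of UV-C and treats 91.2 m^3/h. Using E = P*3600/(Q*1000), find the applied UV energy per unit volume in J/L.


Energy delivered per hour = 12 W * 3600 s = 43200 J/h
Volume treated per hour = 91.2 m^3/h * 1000 = 91200 L/h
dose = 43200 / 91200 = 0.473684 J/L

0.473684 J/L


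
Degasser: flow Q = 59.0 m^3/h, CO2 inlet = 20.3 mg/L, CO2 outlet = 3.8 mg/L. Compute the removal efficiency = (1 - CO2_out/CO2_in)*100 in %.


CO2_out / CO2_in = 3.8 / 20.3 = 0.18719212
Fraction remaining = 0.18719212
efficiency = (1 - 0.18719212) * 100 = 81.2808 %

81.2808 %


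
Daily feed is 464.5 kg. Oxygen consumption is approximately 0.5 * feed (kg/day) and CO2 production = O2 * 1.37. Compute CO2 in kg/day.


O2 = 464.5 * 0.5 = 232.25
CO2 = 232.25 * 1.37 = 318.1825

318.1825 kg/day


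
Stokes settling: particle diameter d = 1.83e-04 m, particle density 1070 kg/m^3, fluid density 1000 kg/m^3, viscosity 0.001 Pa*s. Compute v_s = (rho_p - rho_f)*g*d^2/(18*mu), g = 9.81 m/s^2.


Density difference: rho_p - rho_f = 1070 - 1000 = 70 kg/m^3
d^2 = (1.83e-04)^2 = 3.3489e-08 m^2
Numerator = (rho_p - rho_f) * g * d^2 = 70 * 9.81 * 3.3489e-08 = 2.2996896e-05
Denominator = 18 * mu = 18 * 0.001 = 0.018
v_s = 2.2996896e-05 / 0.018 = 0.00127761 m/s
Check: Re = rho_f * v_s * d / mu = 1000 * 0.00127761 * 1.83e-04 / 0.001 = 0.234 < 1, so Stokes' law applies.

0.00127761 m/s


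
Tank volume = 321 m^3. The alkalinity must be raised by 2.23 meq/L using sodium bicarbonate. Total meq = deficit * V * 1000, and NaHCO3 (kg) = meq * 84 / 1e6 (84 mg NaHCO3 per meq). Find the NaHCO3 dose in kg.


Tank volume in L = 321 m^3 * 1000 = 321000 L
Total meq required = 2.23 meq/L * 321000 L = 715830 meq
NaHCO3 mass = 715830 meq * 84 mg/meq / 1e6 = 60.1297 kg

60.1297 kg


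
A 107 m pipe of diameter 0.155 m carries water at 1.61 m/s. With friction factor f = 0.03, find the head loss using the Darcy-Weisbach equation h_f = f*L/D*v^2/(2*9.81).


v^2 = 1.61^2 = 2.5921 m^2/s^2
L/D = 107/0.155 = 690.32258
h_f = f*(L/D)*v^2/(2g) = 0.03 * 690.32258 * 2.5921 / 19.62 = 2.73606 m

2.73606 m


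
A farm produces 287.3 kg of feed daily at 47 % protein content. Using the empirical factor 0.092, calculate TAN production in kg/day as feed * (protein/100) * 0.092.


Protein in feed = 287.3 * 47/100 = 135.031 kg/day
TAN = protein * 0.092 = 135.031 * 0.092 = 12.422852 kg/day

12.422852 kg/day


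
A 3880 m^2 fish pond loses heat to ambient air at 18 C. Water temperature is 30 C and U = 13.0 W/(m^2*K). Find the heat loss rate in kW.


Temperature difference dT = 30 - 18 = 12 K
Heat loss (W) = U * A * dT = 13.0 * 3880 * 12 = 605280 W
Convert to kW: 605280 / 1000 = 605.28 kW

605.28 kW


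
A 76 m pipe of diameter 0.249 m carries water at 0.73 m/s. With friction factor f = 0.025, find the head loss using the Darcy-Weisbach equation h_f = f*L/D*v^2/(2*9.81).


v^2 = 0.73^2 = 0.5329 m^2/s^2
L/D = 76/0.249 = 305.22088
h_f = f*(L/D)*v^2/(2g) = 0.025 * 305.22088 * 0.5329 / 19.62 = 0.207253 m

0.207253 m


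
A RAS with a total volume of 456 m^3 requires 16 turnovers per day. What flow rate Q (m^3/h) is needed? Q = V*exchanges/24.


Daily recirculation volume = 456 m^3 * 16 = 7296 m^3/day
Flow rate Q = daily volume / 24 h = 7296 / 24 = 304 m^3/h

304 m^3/h


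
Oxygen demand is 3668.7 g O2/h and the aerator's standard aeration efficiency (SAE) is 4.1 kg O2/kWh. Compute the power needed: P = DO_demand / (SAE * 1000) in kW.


SAE in g O2/kWh = 4.1 * 1000 = 4100 g/kWh
P = DO_demand / SAE_g = 3668.7 / 4100 = 0.894805 kW

0.894805 kW


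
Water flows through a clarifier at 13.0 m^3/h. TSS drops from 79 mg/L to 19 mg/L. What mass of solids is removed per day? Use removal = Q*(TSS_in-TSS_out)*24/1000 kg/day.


Concentration drop: TSS_in - TSS_out = 79 - 19 = 60 mg/L
Hourly solids removed = Q * dTSS = 13.0 m^3/h * 60 mg/L = 780 g/h  (m^3/h * mg/L = g/h)
Daily solids removed = 780 * 24 = 18720 g/day
Convert g to kg: 18720 / 1000 = 18.72 kg/day

18.72 kg/day


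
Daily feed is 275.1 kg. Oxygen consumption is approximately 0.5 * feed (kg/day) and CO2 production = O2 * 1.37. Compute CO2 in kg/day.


O2 = 275.1 * 0.5 = 137.55
CO2 = 137.55 * 1.37 = 188.4435

188.4435 kg/day


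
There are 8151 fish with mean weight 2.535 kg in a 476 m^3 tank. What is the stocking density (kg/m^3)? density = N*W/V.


Total biomass = 8151 fish * 2.535 kg = 20662.785 kg
Density = total biomass / volume = 20662.785 / 476 = 43.4092 kg/m^3

43.4092 kg/m^3


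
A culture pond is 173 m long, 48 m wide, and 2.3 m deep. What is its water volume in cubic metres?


Base area = L * W = 173 * 48 = 8304 m^2
Volume = area * depth = 8304 * 2.3 = 19099.2 m^3

19099.2 m^3


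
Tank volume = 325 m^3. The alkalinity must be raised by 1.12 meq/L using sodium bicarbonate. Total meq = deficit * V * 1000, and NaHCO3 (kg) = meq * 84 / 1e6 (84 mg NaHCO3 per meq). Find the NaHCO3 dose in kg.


Tank volume in L = 325 m^3 * 1000 = 325000 L
Total meq required = 1.12 meq/L * 325000 L = 364000 meq
NaHCO3 mass = 364000 meq * 84 mg/meq / 1e6 = 30.576 kg

30.576 kg


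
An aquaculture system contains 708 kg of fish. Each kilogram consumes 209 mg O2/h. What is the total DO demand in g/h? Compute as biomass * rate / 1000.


Total O2 consumption (mg/h) = 708 kg * 209 mg/(kg*h) = 147972 mg/h
Convert to g/h: 147972 / 1000 = 147.972 g/h

147.972 g/h


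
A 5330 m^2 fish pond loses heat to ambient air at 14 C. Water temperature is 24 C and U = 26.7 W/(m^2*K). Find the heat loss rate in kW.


Temperature difference dT = 24 - 14 = 10 K
Heat loss (W) = U * A * dT = 26.7 * 5330 * 10 = 1423110 W
Convert to kW: 1423110 / 1000 = 1423.11 kW

1423.11 kW


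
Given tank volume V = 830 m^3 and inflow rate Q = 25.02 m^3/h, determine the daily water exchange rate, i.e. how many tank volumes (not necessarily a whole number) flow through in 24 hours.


Daily flow volume = 25.02 m^3/h * 24 h = 600.48 m^3/day
Exchanges = daily flow / tank volume = 600.48 / 830 = 0.72347 exchanges/day

0.72347 exchanges/day


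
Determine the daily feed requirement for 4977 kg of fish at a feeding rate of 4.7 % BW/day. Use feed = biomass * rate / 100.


Feeding rate fraction = 4.7% / 100 = 0.047
Daily feed = 4977 kg * 0.047 = 233.919 kg/day

233.919 kg/day


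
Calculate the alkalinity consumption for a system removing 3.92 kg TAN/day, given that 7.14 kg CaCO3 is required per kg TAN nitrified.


Alkalinity factor: 7.14 kg CaCO3 consumed per kg TAN nitrified
alk = 3.92 kg TAN * 7.14 = 27.9888 kg CaCO3/day

27.9888 kg CaCO3/day


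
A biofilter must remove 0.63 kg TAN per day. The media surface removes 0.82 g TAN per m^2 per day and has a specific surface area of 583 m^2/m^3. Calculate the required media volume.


A = 0.63*1000 / 0.82 = 768.29268 m^2
V = 768.29268 / 583 = 1.31783

1.31783 m^3


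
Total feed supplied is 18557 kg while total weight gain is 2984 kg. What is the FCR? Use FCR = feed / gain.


FCR = feed consumed / weight gained
FCR = 18557 kg / 2984 kg = 6.21883

6.21883


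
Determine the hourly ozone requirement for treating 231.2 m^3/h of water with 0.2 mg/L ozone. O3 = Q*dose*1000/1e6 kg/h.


O3 demand (mg/h) = Q * dose * 1000 = 231.2 * 0.2 * 1000 = 46240 mg/h
Convert mg to kg: 46240 / 1e6 = 0.04624 kg/h

0.04624 kg/h


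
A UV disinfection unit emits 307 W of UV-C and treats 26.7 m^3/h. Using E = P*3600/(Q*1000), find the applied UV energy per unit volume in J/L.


Energy delivered per hour = 307 W * 3600 s = 1105200 J/h
Volume treated per hour = 26.7 m^3/h * 1000 = 26700 L/h
dose = 1105200 / 26700 = 41.3933 J/L

41.3933 J/L


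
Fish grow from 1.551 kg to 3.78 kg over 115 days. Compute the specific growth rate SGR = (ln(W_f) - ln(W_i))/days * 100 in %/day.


ln(W_f) = ln(3.78) = 1.329724
ln(W_i) = ln(1.551) = 0.43889988
ln(W_f) - ln(W_i) = 1.329724 - 0.43889988 = 0.89082412
SGR = 0.89082412 / 115 * 100 = 0.77463 %/day

0.77463 %/day


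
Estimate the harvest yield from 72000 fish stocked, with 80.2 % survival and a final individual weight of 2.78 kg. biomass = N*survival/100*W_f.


Survivors = 72000 * 80.2/100 = 57744 fish
Harvest biomass = survivors * W_f = 57744 * 2.78 = 160528.32 kg

160528.32 kg


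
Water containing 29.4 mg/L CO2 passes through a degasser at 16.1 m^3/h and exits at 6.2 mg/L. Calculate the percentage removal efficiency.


CO2_out / CO2_in = 6.2 / 29.4 = 0.21088435
Fraction remaining = 0.21088435
efficiency = (1 - 0.21088435) * 100 = 78.9116 %

78.9116 %


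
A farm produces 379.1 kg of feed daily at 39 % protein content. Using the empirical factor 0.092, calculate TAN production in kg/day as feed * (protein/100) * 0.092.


Protein in feed = 379.1 * 39/100 = 147.849 kg/day
TAN = protein * 0.092 = 147.849 * 0.092 = 13.602108 kg/day

13.602108 kg/day


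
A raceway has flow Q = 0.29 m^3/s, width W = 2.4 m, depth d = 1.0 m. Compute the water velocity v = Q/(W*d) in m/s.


Cross-sectional area = W * d = 2.4 * 1.0 = 2.4 m^2
Velocity = Q / A = 0.29 / 2.4 = 0.120833 m/s

0.120833 m/s


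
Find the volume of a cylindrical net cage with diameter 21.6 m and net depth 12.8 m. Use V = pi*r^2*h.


r = d/2 = 21.6/2 = 10.8 m
Base area = pi*r^2 = pi*10.8^2 = 366.43537 m^2
Volume = 366.43537 * 12.8 = 4690.37 m^3

4690.37 m^3


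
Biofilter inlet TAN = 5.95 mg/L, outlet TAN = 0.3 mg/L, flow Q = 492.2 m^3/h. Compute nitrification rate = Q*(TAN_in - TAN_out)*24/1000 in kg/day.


Concentration drop: TAN_in - TAN_out = 5.95 - 0.3 = 5.65 mg/L
Hourly TAN removed = Q * dTAN = 492.2 m^3/h * 5.65 mg/L = 2780.93 g/h  (m^3/h * mg/L = g/h)
Daily TAN removed = 2780.93 * 24 = 66742.32 g/day
Convert to kg/day: 66742.32 / 1000 = 66.74232 kg/day

66.74232 kg/day


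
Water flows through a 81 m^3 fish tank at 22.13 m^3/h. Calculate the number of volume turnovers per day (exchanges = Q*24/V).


Daily flow volume = 22.13 m^3/h * 24 h = 531.12 m^3/day
Exchanges = daily flow / tank volume = 531.12 / 81 = 6.55704 exchanges/day

6.55704 exchanges/day


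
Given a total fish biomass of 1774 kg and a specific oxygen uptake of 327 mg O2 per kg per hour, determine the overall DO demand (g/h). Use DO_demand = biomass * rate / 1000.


Total O2 consumption (mg/h) = 1774 kg * 327 mg/(kg*h) = 580098 mg/h
Convert to g/h: 580098 / 1000 = 580.098 g/h

580.098 g/h


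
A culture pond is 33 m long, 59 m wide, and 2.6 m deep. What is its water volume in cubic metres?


Base area = L * W = 33 * 59 = 1947 m^2
Volume = area * depth = 1947 * 2.6 = 5062.2 m^3

5062.2 m^3


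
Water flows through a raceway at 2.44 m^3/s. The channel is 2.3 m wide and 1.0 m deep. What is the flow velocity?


Cross-sectional area = W * d = 2.3 * 1.0 = 2.3 m^2
Velocity = Q / A = 2.44 / 2.3 = 1.06087 m/s

1.06087 m/s


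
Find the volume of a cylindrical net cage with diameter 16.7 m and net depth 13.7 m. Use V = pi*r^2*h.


r = d/2 = 16.7/2 = 8.35 m
Base area = pi*r^2 = pi*8.35^2 = 219.03969 m^2
Volume = 219.03969 * 13.7 = 3000.84 m^3

3000.84 m^3


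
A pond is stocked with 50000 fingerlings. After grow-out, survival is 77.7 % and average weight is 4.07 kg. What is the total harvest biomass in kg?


Survivors = 50000 * 77.7/100 = 38850 fish
Harvest biomass = survivors * W_f = 38850 * 4.07 = 158119.5 kg

158119.5 kg


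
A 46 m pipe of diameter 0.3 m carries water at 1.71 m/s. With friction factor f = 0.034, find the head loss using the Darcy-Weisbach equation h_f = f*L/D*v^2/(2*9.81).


v^2 = 1.71^2 = 2.9241 m^2/s^2
L/D = 46/0.3 = 153.33333
h_f = f*(L/D)*v^2/(2g) = 0.034 * 153.33333 * 2.9241 / 19.62 = 0.776978 m

0.776978 m


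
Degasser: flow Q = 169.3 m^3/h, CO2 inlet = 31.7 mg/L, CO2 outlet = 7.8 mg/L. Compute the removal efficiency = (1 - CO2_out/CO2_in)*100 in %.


CO2_out / CO2_in = 7.8 / 31.7 = 0.24605678
Fraction remaining = 0.24605678
efficiency = (1 - 0.24605678) * 100 = 75.3943 %

75.3943 %


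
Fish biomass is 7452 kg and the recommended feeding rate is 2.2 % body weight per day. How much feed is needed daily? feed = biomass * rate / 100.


Feeding rate fraction = 2.2% / 100 = 0.022
Daily feed = 7452 kg * 0.022 = 163.944 kg/day

163.944 kg/day


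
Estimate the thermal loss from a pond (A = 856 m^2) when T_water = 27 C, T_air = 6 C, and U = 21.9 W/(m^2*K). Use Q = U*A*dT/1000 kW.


Temperature difference dT = 27 - 6 = 21 K
Heat loss (W) = U * A * dT = 21.9 * 856 * 21 = 393674.4 W
Convert to kW: 393674.4 / 1000 = 393.6744 kW

393.6744 kW


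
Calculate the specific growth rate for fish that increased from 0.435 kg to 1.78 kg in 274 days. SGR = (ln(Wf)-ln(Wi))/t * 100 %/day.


ln(W_f) = ln(1.78) = 0.57661336
ln(W_i) = ln(0.435) = -0.83240925
ln(W_f) - ln(W_i) = 0.57661336 - -0.83240925 = 1.4090226
SGR = 1.4090226 / 274 * 100 = 0.514242 %/day

0.514242 %/day


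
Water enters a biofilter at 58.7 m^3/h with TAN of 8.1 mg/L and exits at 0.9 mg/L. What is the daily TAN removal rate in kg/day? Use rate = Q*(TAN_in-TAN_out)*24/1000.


Concentration drop: TAN_in - TAN_out = 8.1 - 0.9 = 7.2 mg/L
Hourly TAN removed = Q * dTAN = 58.7 m^3/h * 7.2 mg/L = 422.64 g/h  (m^3/h * mg/L = g/h)
Daily TAN removed = 422.64 * 24 = 10143.36 g/day
Convert to kg/day: 10143.36 / 1000 = 10.14336 kg/day

10.14336 kg/day


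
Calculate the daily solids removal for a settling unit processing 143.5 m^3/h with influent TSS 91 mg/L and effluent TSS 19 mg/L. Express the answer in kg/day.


Concentration drop: TSS_in - TSS_out = 91 - 19 = 72 mg/L
Hourly solids removed = Q * dTSS = 143.5 m^3/h * 72 mg/L = 10332 g/h  (m^3/h * mg/L = g/h)
Daily solids removed = 10332 * 24 = 247968 g/day
Convert g to kg: 247968 / 1000 = 247.968 kg/day

247.968 kg/day


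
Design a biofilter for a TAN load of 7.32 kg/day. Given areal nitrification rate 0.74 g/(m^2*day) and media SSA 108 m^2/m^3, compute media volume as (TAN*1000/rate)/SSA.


A = 7.32*1000 / 0.74 = 9891.8919 m^2
V = 9891.8919 / 108 = 91.5916

91.5916 m^3


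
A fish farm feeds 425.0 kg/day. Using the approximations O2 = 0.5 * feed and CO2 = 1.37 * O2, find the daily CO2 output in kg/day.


O2 = 425.0 * 0.5 = 212.5
CO2 = 212.5 * 1.37 = 291.125

291.125 kg/day


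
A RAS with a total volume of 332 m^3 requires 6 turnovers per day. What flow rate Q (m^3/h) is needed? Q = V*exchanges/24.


Daily recirculation volume = 332 m^3 * 6 = 1992 m^3/day
Flow rate Q = daily volume / 24 h = 1992 / 24 = 83 m^3/h

83 m^3/h


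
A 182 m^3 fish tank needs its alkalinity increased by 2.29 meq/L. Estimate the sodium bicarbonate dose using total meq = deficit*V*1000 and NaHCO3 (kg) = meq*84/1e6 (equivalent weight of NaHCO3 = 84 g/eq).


Tank volume in L = 182 m^3 * 1000 = 182000 L
Total meq required = 2.29 meq/L * 182000 L = 416780 meq
NaHCO3 mass = 416780 meq * 84 mg/meq / 1e6 = 35.0095 kg

35.0095 kg


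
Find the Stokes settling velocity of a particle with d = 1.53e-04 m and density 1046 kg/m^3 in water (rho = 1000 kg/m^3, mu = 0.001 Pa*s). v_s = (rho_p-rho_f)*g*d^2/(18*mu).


Density difference: rho_p - rho_f = 1046 - 1000 = 46 kg/m^3
d^2 = (1.53e-04)^2 = 2.3409e-08 m^2
Numerator = (rho_p - rho_f) * g * d^2 = 46 * 9.81 * 2.3409e-08 = 1.0563545e-05
Denominator = 18 * mu = 18 * 0.001 = 0.018
v_s = 1.0563545e-05 / 0.018 = 5.86864e-04 m/s
Check: Re = rho_f * v_s * d / mu = 1000 * 5.86864e-04 * 1.53e-04 / 0.001 = 0.0898 < 1, so Stokes' law applies.

5.86864e-04 m/s


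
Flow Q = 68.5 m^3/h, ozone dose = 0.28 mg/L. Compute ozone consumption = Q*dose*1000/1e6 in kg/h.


O3 demand (mg/h) = Q * dose * 1000 = 68.5 * 0.28 * 1000 = 19180 mg/h
Convert mg to kg: 19180 / 1e6 = 0.01918 kg/h

0.01918 kg/h


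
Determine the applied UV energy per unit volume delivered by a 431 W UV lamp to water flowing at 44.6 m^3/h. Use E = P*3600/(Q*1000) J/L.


Energy delivered per hour = 431 W * 3600 s = 1551600 J/h
Volume treated per hour = 44.6 m^3/h * 1000 = 44600 L/h
dose = 1551600 / 44600 = 34.7892 J/L

34.7892 J/L


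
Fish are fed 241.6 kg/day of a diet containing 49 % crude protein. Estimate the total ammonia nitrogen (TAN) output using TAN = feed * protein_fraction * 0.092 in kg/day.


Protein in feed = 241.6 * 49/100 = 118.384 kg/day
TAN = protein * 0.092 = 118.384 * 0.092 = 10.891328 kg/day

10.891328 kg/day


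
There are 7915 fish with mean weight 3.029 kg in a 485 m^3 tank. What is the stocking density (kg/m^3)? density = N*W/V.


Total biomass = 7915 fish * 3.029 kg = 23974.535 kg
Density = total biomass / volume = 23974.535 / 485 = 49.432 kg/m^3

49.432 kg/m^3


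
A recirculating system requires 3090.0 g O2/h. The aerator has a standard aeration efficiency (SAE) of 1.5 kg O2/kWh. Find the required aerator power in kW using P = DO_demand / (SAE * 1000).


SAE in g O2/kWh = 1.5 * 1000 = 1500 g/kWh
P = DO_demand / SAE_g = 3090.0 / 1500 = 2.06 kW

2.06 kW


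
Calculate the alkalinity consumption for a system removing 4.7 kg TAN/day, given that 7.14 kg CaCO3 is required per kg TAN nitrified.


Alkalinity factor: 7.14 kg CaCO3 consumed per kg TAN nitrified
alk = 4.7 kg TAN * 7.14 = 33.558 kg CaCO3/day

33.558 kg CaCO3/day


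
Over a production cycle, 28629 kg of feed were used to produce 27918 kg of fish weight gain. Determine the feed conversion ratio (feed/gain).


FCR = feed consumed / weight gained
FCR = 28629 kg / 27918 kg = 1.02547

1.02547


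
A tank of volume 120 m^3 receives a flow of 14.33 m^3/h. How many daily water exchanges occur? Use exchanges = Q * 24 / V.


Daily flow volume = 14.33 m^3/h * 24 h = 343.92 m^3/day
Exchanges = daily flow / tank volume = 343.92 / 120 = 2.866 exchanges/day

2.866 exchanges/day


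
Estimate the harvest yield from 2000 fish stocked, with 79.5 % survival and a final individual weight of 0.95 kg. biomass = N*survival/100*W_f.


Survivors = 2000 * 79.5/100 = 1590 fish
Harvest biomass = survivors * W_f = 1590 * 0.95 = 1510.5 kg

1510.5 kg


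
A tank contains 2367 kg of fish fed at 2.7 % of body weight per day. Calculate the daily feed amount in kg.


Feeding rate fraction = 2.7% / 100 = 0.027
Daily feed = 2367 kg * 0.027 = 63.909 kg/day

63.909 kg/day


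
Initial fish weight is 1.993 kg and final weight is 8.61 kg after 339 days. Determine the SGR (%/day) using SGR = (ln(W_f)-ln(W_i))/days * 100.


ln(W_f) = ln(8.61) = 2.1529243
ln(W_i) = ln(1.993) = 0.68964104
ln(W_f) - ln(W_i) = 2.1529243 - 0.68964104 = 1.4632833
SGR = 1.4632833 / 339 * 100 = 0.431647 %/day

0.431647 %/day


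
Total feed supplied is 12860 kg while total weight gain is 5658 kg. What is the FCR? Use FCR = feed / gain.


FCR = feed consumed / weight gained
FCR = 12860 kg / 5658 kg = 2.27289

2.27289


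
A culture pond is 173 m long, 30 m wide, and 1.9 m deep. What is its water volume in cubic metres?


Base area = L * W = 173 * 30 = 5190 m^2
Volume = area * depth = 5190 * 1.9 = 9861 m^3

9861 m^3


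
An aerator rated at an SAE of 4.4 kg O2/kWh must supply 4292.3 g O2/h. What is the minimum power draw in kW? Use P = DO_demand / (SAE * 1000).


SAE in g O2/kWh = 4.4 * 1000 = 4400 g/kWh
P = DO_demand / SAE_g = 4292.3 / 4400 = 0.975523 kW

0.975523 kW


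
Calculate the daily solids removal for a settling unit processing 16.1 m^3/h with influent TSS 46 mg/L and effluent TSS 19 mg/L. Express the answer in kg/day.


Concentration drop: TSS_in - TSS_out = 46 - 19 = 27 mg/L
Hourly solids removed = Q * dTSS = 16.1 m^3/h * 27 mg/L = 434.7 g/h  (m^3/h * mg/L = g/h)
Daily solids removed = 434.7 * 24 = 10432.8 g/day
Convert g to kg: 10432.8 / 1000 = 10.4328 kg/day

10.4328 kg/day


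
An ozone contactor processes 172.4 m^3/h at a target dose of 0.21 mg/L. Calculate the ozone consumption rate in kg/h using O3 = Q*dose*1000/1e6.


O3 demand (mg/h) = Q * dose * 1000 = 172.4 * 0.21 * 1000 = 36204 mg/h
Convert mg to kg: 36204 / 1e6 = 0.036204 kg/h

0.036204 kg/h


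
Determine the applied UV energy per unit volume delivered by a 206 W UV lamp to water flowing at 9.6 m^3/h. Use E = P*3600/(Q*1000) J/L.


Energy delivered per hour = 206 W * 3600 s = 741600 J/h
Volume treated per hour = 9.6 m^3/h * 1000 = 9600 L/h
dose = 741600 / 9600 = 77.25 J/L

77.25 J/L


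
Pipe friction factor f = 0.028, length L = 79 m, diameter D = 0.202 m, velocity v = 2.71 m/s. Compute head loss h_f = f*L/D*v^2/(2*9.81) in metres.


v^2 = 2.71^2 = 7.3441 m^2/s^2
L/D = 79/0.202 = 391.08911
h_f = f*(L/D)*v^2/(2g) = 0.028 * 391.08911 * 7.3441 / 19.62 = 4.09896 m

4.09896 m


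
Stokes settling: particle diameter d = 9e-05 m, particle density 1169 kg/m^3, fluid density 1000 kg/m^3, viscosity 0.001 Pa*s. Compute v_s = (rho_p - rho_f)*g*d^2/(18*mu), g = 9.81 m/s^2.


Density difference: rho_p - rho_f = 1169 - 1000 = 169 kg/m^3
d^2 = (9e-05)^2 = 8.1e-09 m^2
Numerator = (rho_p - rho_f) * g * d^2 = 169 * 9.81 * 8.1e-09 = 1.3428909e-05
Denominator = 18 * mu = 18 * 0.001 = 0.018
v_s = 1.3428909e-05 / 0.018 = 7.4605e-04 m/s
Check: Re = rho_f * v_s * d / mu = 1000 * 7.4605e-04 * 9e-05 / 0.001 = 0.0671 < 1, so Stokes' law applies.

7.4605e-04 m/s


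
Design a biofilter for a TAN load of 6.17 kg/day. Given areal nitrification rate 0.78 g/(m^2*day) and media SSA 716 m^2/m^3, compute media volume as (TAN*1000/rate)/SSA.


A = 6.17*1000 / 0.78 = 7910.2564 m^2
V = 7910.2564 / 716 = 11.0478

11.0478 m^3


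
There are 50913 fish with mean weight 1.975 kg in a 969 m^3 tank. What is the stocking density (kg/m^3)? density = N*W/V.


Total biomass = 50913 fish * 1.975 kg = 100553.175 kg
Density = total biomass / volume = 100553.175 / 969 = 103.77 kg/m^3

103.77 kg/m^3


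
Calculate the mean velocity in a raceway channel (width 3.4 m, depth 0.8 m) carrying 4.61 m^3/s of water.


Cross-sectional area = W * d = 3.4 * 0.8 = 2.72 m^2
Velocity = Q / A = 4.61 / 2.72 = 1.69485 m/s

1.69485 m/s


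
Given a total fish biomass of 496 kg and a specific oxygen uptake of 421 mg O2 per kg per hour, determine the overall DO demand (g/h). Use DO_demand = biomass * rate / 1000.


Total O2 consumption (mg/h) = 496 kg * 421 mg/(kg*h) = 208816 mg/h
Convert to g/h: 208816 / 1000 = 208.816 g/h

208.816 g/h


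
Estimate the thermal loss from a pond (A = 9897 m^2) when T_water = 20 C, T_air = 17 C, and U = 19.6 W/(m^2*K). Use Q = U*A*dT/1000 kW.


Temperature difference dT = 20 - 17 = 3 K
Heat loss (W) = U * A * dT = 19.6 * 9897 * 3 = 581943.6 W
Convert to kW: 581943.6 / 1000 = 581.9436 kW

581.9436 kW


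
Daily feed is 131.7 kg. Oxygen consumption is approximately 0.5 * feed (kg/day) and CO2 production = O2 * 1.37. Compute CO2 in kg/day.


O2 = 131.7 * 0.5 = 65.85
CO2 = 65.85 * 1.37 = 90.2145

90.2145 kg/day


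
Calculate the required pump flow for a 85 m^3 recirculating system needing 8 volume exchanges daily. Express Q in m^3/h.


Daily recirculation volume = 85 m^3 * 8 = 680 m^3/day
Flow rate Q = daily volume / 24 h = 680 / 24 = 28.3333 m^3/h

28.3333 m^3/h


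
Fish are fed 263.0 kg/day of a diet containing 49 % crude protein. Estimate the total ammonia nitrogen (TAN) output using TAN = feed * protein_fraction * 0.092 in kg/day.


Protein in feed = 263.0 * 49/100 = 128.87 kg/day
TAN = protein * 0.092 = 128.87 * 0.092 = 11.85604 kg/day

11.85604 kg/day


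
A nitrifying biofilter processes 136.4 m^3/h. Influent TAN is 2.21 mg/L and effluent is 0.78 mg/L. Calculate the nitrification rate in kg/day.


Concentration drop: TAN_in - TAN_out = 2.21 - 0.78 = 1.43 mg/L
Hourly TAN removed = Q * dTAN = 136.4 m^3/h * 1.43 mg/L = 195.052 g/h  (m^3/h * mg/L = g/h)
Daily TAN removed = 195.052 * 24 = 4681.248 g/day
Convert to kg/day: 4681.248 / 1000 = 4.681248 kg/day

4.681248 kg/day


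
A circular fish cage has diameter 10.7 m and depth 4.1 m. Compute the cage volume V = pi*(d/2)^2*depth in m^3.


r = d/2 = 10.7/2 = 5.35 m
Base area = pi*r^2 = pi*5.35^2 = 89.920236 m^2
Volume = 89.920236 * 4.1 = 368.673 m^3

368.673 m^3


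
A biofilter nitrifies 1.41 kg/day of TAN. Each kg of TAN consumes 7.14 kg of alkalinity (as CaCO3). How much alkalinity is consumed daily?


Alkalinity factor: 7.14 kg CaCO3 consumed per kg TAN nitrified
alk = 1.41 kg TAN * 7.14 = 10.0674 kg CaCO3/day

10.0674 kg CaCO3/day


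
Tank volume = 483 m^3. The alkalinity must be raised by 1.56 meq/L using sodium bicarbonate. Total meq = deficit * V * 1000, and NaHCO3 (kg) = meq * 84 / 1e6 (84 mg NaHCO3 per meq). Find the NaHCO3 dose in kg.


Tank volume in L = 483 m^3 * 1000 = 483000 L
Total meq required = 1.56 meq/L * 483000 L = 753480 meq
NaHCO3 mass = 753480 meq * 84 mg/meq / 1e6 = 63.2923 kg

63.2923 kg


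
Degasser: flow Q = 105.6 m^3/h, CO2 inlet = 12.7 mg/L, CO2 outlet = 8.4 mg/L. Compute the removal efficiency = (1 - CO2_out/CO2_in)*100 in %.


CO2_out / CO2_in = 8.4 / 12.7 = 0.66141732
Fraction remaining = 0.66141732
efficiency = (1 - 0.66141732) * 100 = 33.8583 %

33.8583 %


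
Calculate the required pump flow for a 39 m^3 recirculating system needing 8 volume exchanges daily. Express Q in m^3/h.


Daily recirculation volume = 39 m^3 * 8 = 312 m^3/day
Flow rate Q = daily volume / 24 h = 312 / 24 = 13 m^3/h

13 m^3/h


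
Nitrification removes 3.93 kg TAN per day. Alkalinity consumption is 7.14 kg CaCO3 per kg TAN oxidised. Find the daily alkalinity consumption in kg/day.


Alkalinity factor: 7.14 kg CaCO3 consumed per kg TAN nitrified
alk = 3.93 kg TAN * 7.14 = 28.0602 kg CaCO3/day

28.0602 kg CaCO3/day


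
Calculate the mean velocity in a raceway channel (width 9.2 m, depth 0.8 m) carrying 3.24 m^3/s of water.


Cross-sectional area = W * d = 9.2 * 0.8 = 7.36 m^2
Velocity = Q / A = 3.24 / 7.36 = 0.440217 m/s

0.440217 m/s


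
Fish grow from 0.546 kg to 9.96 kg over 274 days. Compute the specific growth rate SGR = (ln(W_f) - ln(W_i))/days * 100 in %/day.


ln(W_f) = ln(9.96) = 2.2985771
ln(W_i) = ln(0.546) = -0.6051363
ln(W_f) - ln(W_i) = 2.2985771 - -0.6051363 = 2.9037134
SGR = 2.9037134 / 274 * 100 = 1.05975 %/day

1.05975 %/day


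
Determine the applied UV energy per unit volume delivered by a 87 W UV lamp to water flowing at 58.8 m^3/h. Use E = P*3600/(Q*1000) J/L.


Energy delivered per hour = 87 W * 3600 s = 313200 J/h
Volume treated per hour = 58.8 m^3/h * 1000 = 58800 L/h
dose = 313200 / 58800 = 5.32653 J/L

5.32653 J/L


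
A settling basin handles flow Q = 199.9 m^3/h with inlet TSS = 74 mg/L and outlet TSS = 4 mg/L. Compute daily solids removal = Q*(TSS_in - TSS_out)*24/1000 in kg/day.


Concentration drop: TSS_in - TSS_out = 74 - 4 = 70 mg/L
Hourly solids removed = Q * dTSS = 199.9 m^3/h * 70 mg/L = 13993 g/h  (m^3/h * mg/L = g/h)
Daily solids removed = 13993 * 24 = 335832 g/day
Convert g to kg: 335832 / 1000 = 335.832 kg/day

335.832 kg/day


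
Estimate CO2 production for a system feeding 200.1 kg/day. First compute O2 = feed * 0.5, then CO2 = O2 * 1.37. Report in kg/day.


O2 = 200.1 * 0.5 = 100.05
CO2 = 100.05 * 1.37 = 137.0685

137.0685 kg/day


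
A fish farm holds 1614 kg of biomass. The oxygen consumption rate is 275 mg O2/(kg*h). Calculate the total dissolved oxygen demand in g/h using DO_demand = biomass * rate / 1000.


Total O2 consumption (mg/h) = 1614 kg * 275 mg/(kg*h) = 443850 mg/h
Convert to g/h: 443850 / 1000 = 443.85 g/h

443.85 g/h


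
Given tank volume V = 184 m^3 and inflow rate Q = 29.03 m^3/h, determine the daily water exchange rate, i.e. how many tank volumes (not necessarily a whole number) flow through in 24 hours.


Daily flow volume = 29.03 m^3/h * 24 h = 696.72 m^3/day
Exchanges = daily flow / tank volume = 696.72 / 184 = 3.78652 exchanges/day

3.78652 exchanges/day


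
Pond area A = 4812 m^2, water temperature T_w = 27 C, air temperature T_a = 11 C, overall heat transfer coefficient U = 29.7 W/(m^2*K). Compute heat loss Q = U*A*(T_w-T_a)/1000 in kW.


Temperature difference dT = 27 - 11 = 16 K
Heat loss (W) = U * A * dT = 29.7 * 4812 * 16 = 2286662.4 W
Convert to kW: 2286662.4 / 1000 = 2286.6624 kW

2286.6624 kW


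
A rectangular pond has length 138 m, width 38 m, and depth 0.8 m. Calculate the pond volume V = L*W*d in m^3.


Base area = L * W = 138 * 38 = 5244 m^2
Volume = area * depth = 5244 * 0.8 = 4195.2 m^3

4195.2 m^3


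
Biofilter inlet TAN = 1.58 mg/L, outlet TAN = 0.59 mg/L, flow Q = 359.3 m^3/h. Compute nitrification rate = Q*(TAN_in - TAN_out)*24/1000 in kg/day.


Concentration drop: TAN_in - TAN_out = 1.58 - 0.59 = 0.99 mg/L
Hourly TAN removed = Q * dTAN = 359.3 m^3/h * 0.99 mg/L = 355.707 g/h  (m^3/h * mg/L = g/h)
Daily TAN removed = 355.707 * 24 = 8536.968 g/day
Convert to kg/day: 8536.968 / 1000 = 8.536968 kg/day

8.536968 kg/day


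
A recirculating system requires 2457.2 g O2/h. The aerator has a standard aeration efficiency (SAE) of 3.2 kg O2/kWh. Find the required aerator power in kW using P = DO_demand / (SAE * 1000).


SAE in g O2/kWh = 3.2 * 1000 = 3200 g/kWh
P = DO_demand / SAE_g = 2457.2 / 3200 = 0.767875 kW

0.767875 kW


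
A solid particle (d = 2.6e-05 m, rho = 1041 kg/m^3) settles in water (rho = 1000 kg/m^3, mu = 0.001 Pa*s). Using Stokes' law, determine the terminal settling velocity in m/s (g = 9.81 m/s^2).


Density difference: rho_p - rho_f = 1041 - 1000 = 41 kg/m^3
d^2 = (2.6e-05)^2 = 6.76e-10 m^2
Numerator = (rho_p - rho_f) * g * d^2 = 41 * 9.81 * 6.76e-10 = 2.7189396e-07
Denominator = 18 * mu = 18 * 0.001 = 0.018
v_s = 2.7189396e-07 / 0.018 = 1.51052e-05 m/s
Check: Re = rho_f * v_s * d / mu = 1000 * 1.51052e-05 * 2.6e-05 / 0.001 = 3.93e-04 < 1, so Stokes' law applies.

1.51052e-05 m/s


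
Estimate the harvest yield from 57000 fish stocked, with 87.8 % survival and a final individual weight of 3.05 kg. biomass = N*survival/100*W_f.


Survivors = 57000 * 87.8/100 = 50046 fish
Harvest biomass = survivors * W_f = 50046 * 3.05 = 152640.3 kg

152640.3 kg


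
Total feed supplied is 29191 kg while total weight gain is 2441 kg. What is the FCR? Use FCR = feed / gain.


FCR = feed consumed / weight gained
FCR = 29191 kg / 2441 kg = 11.9586

11.9586


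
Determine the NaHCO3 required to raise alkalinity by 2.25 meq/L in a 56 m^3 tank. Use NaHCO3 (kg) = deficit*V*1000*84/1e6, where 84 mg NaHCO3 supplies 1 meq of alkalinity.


Tank volume in L = 56 m^3 * 1000 = 56000 L
Total meq required = 2.25 meq/L * 56000 L = 126000 meq
NaHCO3 mass = 126000 meq * 84 mg/meq / 1e6 = 10.584 kg

10.584 kg


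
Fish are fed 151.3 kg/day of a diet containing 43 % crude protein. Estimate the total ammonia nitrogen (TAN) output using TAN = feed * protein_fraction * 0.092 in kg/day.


Protein in feed = 151.3 * 43/100 = 65.059 kg/day
TAN = protein * 0.092 = 65.059 * 0.092 = 5.985428 kg/day

5.985428 kg/day


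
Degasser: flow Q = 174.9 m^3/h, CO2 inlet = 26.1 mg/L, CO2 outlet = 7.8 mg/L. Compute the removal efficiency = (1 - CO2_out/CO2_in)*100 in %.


CO2_out / CO2_in = 7.8 / 26.1 = 0.29885057
Fraction remaining = 0.29885057
efficiency = (1 - 0.29885057) * 100 = 70.1149 %

70.1149 %


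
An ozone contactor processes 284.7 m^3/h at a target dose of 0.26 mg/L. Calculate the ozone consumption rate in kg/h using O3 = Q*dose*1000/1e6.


O3 demand (mg/h) = Q * dose * 1000 = 284.7 * 0.26 * 1000 = 74022 mg/h
Convert mg to kg: 74022 / 1e6 = 0.074022 kg/h

0.074022 kg/h


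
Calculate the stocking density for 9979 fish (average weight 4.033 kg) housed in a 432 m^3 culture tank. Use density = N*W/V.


Total biomass = 9979 fish * 4.033 kg = 40245.307 kg
Density = total biomass / volume = 40245.307 / 432 = 93.1604 kg/m^3

93.1604 kg/m^3


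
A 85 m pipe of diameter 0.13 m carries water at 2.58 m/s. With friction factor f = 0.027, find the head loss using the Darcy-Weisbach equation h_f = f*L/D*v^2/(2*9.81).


v^2 = 2.58^2 = 6.6564 m^2/s^2
L/D = 85/0.13 = 653.84615
h_f = f*(L/D)*v^2/(2g) = 0.027 * 653.84615 * 6.6564 / 19.62 = 5.98935 m

5.98935 m


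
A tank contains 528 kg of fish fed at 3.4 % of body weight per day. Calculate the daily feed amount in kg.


Feeding rate fraction = 3.4% / 100 = 0.034
Daily feed = 528 kg * 0.034 = 17.952 kg/day

17.952 kg/day


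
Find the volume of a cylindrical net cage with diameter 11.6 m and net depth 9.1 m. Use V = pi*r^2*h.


r = d/2 = 11.6/2 = 5.8 m
Base area = pi*r^2 = pi*5.8^2 = 105.68318 m^2
Volume = 105.68318 * 9.1 = 961.717 m^3

961.717 m^3


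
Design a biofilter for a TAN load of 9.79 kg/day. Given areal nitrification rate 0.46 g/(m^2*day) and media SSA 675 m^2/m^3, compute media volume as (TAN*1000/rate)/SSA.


A = 9.79*1000 / 0.46 = 21282.609 m^2
V = 21282.609 / 675 = 31.5298

31.5298 m^3


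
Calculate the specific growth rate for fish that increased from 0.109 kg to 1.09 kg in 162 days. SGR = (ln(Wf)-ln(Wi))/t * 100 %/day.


ln(W_f) = ln(1.09) = 0.086177696
ln(W_i) = ln(0.109) = -2.2164074
ln(W_f) - ln(W_i) = 0.086177696 - -2.2164074 = 2.3025851
SGR = 2.3025851 / 162 * 100 = 1.42135 %/day

1.42135 %/day


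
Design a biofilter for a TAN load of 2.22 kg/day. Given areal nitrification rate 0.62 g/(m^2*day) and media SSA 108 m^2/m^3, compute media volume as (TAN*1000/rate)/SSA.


A = 2.22*1000 / 0.62 = 3580.6452 m^2
V = 3580.6452 / 108 = 33.1541

33.1541 m^3


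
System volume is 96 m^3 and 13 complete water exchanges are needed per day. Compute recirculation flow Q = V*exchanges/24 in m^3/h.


Daily recirculation volume = 96 m^3 * 13 = 1248 m^3/day
Flow rate Q = daily volume / 24 h = 1248 / 24 = 52 m^3/h

52 m^3/h


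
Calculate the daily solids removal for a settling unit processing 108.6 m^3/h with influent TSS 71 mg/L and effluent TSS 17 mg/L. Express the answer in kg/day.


Concentration drop: TSS_in - TSS_out = 71 - 17 = 54 mg/L
Hourly solids removed = Q * dTSS = 108.6 m^3/h * 54 mg/L = 5864.4 g/h  (m^3/h * mg/L = g/h)
Daily solids removed = 5864.4 * 24 = 140745.6 g/day
Convert g to kg: 140745.6 / 1000 = 140.7456 kg/day

140.7456 kg/day


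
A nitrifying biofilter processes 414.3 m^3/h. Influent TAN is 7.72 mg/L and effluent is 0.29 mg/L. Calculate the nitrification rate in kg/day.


Concentration drop: TAN_in - TAN_out = 7.72 - 0.29 = 7.43 mg/L
Hourly TAN removed = Q * dTAN = 414.3 m^3/h * 7.43 mg/L = 3078.249 g/h  (m^3/h * mg/L = g/h)
Daily TAN removed = 3078.249 * 24 = 73877.976 g/day
Convert to kg/day: 73877.976 / 1000 = 73.877976 kg/day

73.877976 kg/day
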